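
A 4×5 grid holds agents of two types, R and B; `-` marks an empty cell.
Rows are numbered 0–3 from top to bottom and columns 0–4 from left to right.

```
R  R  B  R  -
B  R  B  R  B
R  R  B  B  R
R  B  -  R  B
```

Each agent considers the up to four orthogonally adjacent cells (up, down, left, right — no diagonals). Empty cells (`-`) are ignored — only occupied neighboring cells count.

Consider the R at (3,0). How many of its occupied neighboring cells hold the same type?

1

Occupied neighbors of (3,0): (2,0)=R, (3,1)=B.
Same type (R): 1 of 2.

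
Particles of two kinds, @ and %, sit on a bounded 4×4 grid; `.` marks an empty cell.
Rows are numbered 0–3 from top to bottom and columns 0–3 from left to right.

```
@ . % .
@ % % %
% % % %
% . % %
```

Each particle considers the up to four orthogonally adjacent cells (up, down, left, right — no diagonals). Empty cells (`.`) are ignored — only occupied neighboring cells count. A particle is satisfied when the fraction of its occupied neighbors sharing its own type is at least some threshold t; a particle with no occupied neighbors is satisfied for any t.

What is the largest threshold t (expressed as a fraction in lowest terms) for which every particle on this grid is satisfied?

(0,0)@ 1/1
(0,2)% 1/1
(1,0)@ 1/3
(1,1)% 2/3
(1,2)% 4/4
(1,3)% 2/2
(2,0)% 2/3
(2,1)% 3/3
(2,2)% 4/4
(2,3)% 3/3
(3,0)% 1/1
(3,2)% 2/2
(3,3)% 2/2
The smallest same-type fraction is 1/3 at (1,0), which reduces to 1/3. Any threshold above that leaves this particle unsatisfied.

1/3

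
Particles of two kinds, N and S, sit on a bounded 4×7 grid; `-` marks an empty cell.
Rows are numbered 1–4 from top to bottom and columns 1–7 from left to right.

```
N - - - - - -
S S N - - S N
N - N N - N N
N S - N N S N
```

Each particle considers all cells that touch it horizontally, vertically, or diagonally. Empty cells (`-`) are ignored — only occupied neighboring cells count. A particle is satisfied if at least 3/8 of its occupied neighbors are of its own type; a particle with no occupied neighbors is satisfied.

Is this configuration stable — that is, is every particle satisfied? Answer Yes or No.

(1,1)N 0/2 ✗
(2,1)S 1/3 ✗
(2,2)S 1/5 ✗
(2,3)N 2/3 ✓
(2,6)S 0/3 ✗
(2,7)N 2/3 ✓
(3,1)N 1/4 ✗
(3,3)N 3/5 ✓
(3,4)N 4/4 ✓
(3,6)N 4/6 ✓
(3,7)N 3/5 ✓
(4,1)N 1/2 ✓
(4,2)S 0/3 ✗
(4,4)N 3/3 ✓
(4,5)N 3/4 ✓
(4,6)S 0/4 ✗
(4,7)N 2/3 ✓
For instance (1,1) has only 0/2 same-type neighbors, below 3/8.

No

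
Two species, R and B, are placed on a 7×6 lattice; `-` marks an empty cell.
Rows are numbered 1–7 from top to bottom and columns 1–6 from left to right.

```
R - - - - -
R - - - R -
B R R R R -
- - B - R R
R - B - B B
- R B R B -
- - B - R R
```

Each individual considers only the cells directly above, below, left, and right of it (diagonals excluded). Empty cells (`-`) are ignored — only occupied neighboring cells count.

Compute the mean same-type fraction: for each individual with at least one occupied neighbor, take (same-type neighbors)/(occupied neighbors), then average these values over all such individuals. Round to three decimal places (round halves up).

0.611

Row 1: (1,1)R 1/1
Row 2: (2,1)R 1/2 · (2,5)R 1/1
Row 3: (3,1)B 0/2 · (3,2)R 1/2 · (3,3)R 2/3 · (3,4)R 2/2 · (3,5)R 3/3
Row 4: (4,3)B 1/2 · (4,5)R 2/3 · (4,6)R 1/2
Row 5: (5,1)R — no occupied neighbors · (5,3)B 2/2 · (5,5)B 2/3 · (5,6)B 1/2
Row 6: (6,2)R 0/1 · (6,3)B 2/4 · (6,4)R 0/2 · (6,5)B 1/3
Row 7: (7,3)B 1/1 · (7,5)R 1/2 · (7,6)R 1/1
Sum over 21 individuals: 1/1 + 1/2 + 1/1 + 0/2 + 1/2 + 2/3 + 2/2 + 3/3 + 1/2 + 2/3 + 1/2 + 2/2 + 2/3 + 1/2 + 0/1 + 2/4 + 0/2 + 1/3 + 1/1 + 1/2 + 1/1 = 77/6; mean = 77/6 ÷ 21 = 11/18 = 0.611111… → 0.611.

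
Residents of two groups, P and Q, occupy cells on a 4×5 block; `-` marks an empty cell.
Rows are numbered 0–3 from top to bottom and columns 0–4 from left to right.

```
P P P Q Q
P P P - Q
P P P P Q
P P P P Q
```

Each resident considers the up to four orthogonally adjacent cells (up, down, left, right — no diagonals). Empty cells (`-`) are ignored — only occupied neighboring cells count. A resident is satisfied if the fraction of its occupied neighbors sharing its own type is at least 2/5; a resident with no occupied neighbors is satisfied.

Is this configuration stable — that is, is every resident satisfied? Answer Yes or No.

Row 0: (0,0)P 2/2 ✓ · (0,1)P 3/3 ✓ · (0,2)P 2/3 ✓ · (0,3)Q 1/2 ✓ · (0,4)Q 2/2 ✓
Row 1: (1,0)P 3/3 ✓ · (1,1)P 4/4 ✓ · (1,2)P 3/3 ✓ · (1,4)Q 2/2 ✓
Row 2: (2,0)P 3/3 ✓ · (2,1)P 4/4 ✓ · (2,2)P 4/4 ✓ · (2,3)P 2/3 ✓ · (2,4)Q 2/3 ✓
Row 3: (3,0)P 2/2 ✓ · (3,1)P 3/3 ✓ · (3,2)P 3/3 ✓ · (3,3)P 2/3 ✓ · (3,4)Q 1/2 ✓
All meet the threshold, so the configuration is stable.

Yes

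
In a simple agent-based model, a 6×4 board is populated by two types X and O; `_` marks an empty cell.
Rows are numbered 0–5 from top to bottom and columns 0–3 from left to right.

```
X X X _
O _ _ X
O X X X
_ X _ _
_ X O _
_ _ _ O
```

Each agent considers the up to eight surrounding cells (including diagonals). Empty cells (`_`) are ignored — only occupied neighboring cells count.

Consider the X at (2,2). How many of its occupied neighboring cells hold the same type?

Occupied neighbors of (2,2): (1,3)=X, (2,1)=X, (2,3)=X, (3,1)=X.
Same type (X): 4 of 4.

4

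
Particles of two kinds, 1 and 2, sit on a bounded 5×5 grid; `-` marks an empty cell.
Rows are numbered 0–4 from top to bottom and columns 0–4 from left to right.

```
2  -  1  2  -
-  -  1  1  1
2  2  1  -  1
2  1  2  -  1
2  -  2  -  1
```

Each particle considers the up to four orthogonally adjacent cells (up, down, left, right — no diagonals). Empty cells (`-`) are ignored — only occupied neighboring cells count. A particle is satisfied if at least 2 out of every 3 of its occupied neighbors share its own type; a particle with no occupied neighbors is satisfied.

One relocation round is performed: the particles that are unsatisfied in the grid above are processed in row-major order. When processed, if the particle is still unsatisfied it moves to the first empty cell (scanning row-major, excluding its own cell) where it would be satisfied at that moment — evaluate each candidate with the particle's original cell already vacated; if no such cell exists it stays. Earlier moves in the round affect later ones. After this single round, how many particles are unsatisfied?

0

Initially unsatisfied (in order): (0,2), (0,3), (2,1), (2,2), (3,1), (3,2).
  (0,2) → (2,3).
  (0,3) → (0,1).
  (2,1) → (1,0).
  (2,2): now satisfied by earlier moves; stays.
  (3,1) → (0,3).
  (3,2) → (1,1).
Resulting grid:
2 2 - 1 -
2 2 1 1 1
2 - 1 1 1
2 - - - 1
2 - 2 - 1
All satisfied now.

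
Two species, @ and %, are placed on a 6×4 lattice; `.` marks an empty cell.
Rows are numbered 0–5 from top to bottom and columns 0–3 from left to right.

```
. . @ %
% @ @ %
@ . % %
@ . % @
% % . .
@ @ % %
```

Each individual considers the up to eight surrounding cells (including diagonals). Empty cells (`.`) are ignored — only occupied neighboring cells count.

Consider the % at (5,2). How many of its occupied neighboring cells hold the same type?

2

Occupied neighbors of (5,2): (4,1)=%, (5,1)=@, (5,3)=%.
Same type (%): 2 of 3.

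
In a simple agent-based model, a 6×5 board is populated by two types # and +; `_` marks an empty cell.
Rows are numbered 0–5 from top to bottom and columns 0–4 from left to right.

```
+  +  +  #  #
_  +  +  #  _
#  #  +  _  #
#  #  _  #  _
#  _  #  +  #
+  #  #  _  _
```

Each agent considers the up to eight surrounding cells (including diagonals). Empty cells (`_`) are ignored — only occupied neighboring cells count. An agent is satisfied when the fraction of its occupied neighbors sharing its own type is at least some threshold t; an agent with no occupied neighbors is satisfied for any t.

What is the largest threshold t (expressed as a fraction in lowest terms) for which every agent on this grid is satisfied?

Row 0: (0,0)+ 2/2 · (0,1)+ 4/4 · (0,2)+ 3/5 · (0,3)# 2/4 · (0,4)# 2/2
Row 1: (1,1)+ 5/7 · (1,2)+ 4/7 · (1,3)# 3/6
Row 2: (2,0)# 3/4 · (2,1)# 3/6 · (2,2)+ 2/6 · (2,4)# 2/2
Row 3: (3,0)# 4/4 · (3,1)# 5/6 · (3,3)# 3/5
Row 4: (4,0)# 3/4 · (4,2)# 4/5 · (4,3)+ 0/4 · (4,4)# 1/2
Row 5: (5,0)+ 0/2 · (5,1)# 3/4 · (5,2)# 2/3
The smallest same-type fraction is 0/4 at (4,3), which reduces to 0/1. Any threshold above that leaves this agent unsatisfied.

0/1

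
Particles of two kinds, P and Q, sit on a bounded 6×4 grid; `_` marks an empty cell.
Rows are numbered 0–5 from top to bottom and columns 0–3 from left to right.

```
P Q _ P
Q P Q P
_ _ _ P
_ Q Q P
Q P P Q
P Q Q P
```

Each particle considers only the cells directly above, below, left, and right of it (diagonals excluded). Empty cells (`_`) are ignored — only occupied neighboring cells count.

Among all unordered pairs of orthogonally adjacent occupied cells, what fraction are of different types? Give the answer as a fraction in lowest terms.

Scan each occupied cell's neighbors to the right and below so each pair is counted once.
From row 0: 3 unlike of 4 pairs (running 3/4).
From row 1: 3 unlike of 4 pairs (running 6/8).
From row 2: 0 unlike of 1 pairs (running 6/9).
From row 3: 4 unlike of 5 pairs (running 10/14).
From row 4: 6 unlike of 7 pairs (running 16/21).
From row 5: 2 unlike of 3 pairs (running 18/24).
Total adjacent occupied pairs: 24; unlike-type pairs: 18.
18/24 reduces to 3/4.

3/4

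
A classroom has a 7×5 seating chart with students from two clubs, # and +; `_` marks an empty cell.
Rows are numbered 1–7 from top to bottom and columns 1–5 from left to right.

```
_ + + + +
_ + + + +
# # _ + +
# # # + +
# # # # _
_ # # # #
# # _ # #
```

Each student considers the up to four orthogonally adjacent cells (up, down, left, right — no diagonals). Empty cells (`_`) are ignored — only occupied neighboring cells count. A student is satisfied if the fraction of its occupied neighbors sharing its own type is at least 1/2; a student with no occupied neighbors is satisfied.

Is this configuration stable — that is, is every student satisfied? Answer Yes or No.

(1,2)+ 2/2 satisfied
(1,3)+ 3/3 satisfied
(1,4)+ 3/3 satisfied
(1,5)+ 2/2 satisfied
(2,2)+ 2/3 satisfied
(2,3)+ 3/3 satisfied
(2,4)+ 4/4 satisfied
(2,5)+ 3/3 satisfied
(3,1)# 2/2 satisfied
(3,2)# 2/3 satisfied
(3,4)+ 3/3 satisfied
(3,5)+ 3/3 satisfied
(4,1)# 3/3 satisfied
(4,2)# 4/4 satisfied
(4,3)# 2/3 satisfied
(4,4)+ 2/4 satisfied
(4,5)+ 2/2 satisfied
(5,1)# 2/2 satisfied
(5,2)# 4/4 satisfied
(5,3)# 4/4 satisfied
(5,4)# 2/3 satisfied
(6,2)# 3/3 satisfied
(6,3)# 3/3 satisfied
(6,4)# 4/4 satisfied
(6,5)# 2/2 satisfied
(7,1)# 1/1 satisfied
(7,2)# 2/2 satisfied
(7,4)# 2/2 satisfied
(7,5)# 2/2 satisfied
All meet the threshold, so the configuration is stable.

Yes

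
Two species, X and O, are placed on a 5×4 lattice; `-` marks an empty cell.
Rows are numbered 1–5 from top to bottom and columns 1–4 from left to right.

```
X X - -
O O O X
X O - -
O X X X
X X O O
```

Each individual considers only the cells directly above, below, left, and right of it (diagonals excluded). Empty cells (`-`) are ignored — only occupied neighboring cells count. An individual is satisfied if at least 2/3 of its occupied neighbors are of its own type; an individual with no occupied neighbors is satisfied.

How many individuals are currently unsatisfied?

13

(1,1)X 1/2 not
(1,2)X 1/2 not
(2,1)O 1/3 not
(2,2)O 3/4 satisfied
(2,3)O 1/2 not
(2,4)X 0/1 not
(3,1)X 0/3 not
(3,2)O 1/3 not
(4,1)O 0/3 not
(4,2)X 2/4 not
(4,3)X 2/3 satisfied
(4,4)X 1/2 not
(5,1)X 1/2 not
(5,2)X 2/3 satisfied
(5,3)O 1/3 not
(5,4)O 1/2 not
Unsatisfied: (1,1), (1,2), (2,1), (2,3), (2,4), (3,1), (3,2), (4,1), (4,2), (4,4), (5,1), (5,3), (5,4) — 13 in total.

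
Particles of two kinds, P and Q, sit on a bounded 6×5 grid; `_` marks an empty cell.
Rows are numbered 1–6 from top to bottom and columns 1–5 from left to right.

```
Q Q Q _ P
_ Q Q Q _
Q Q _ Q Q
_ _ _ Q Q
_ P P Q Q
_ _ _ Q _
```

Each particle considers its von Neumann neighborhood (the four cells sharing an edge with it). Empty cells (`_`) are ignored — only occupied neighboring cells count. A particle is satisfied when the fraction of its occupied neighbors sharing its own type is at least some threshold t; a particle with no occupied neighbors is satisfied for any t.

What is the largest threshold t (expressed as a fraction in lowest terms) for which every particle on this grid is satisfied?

(1,1)Q 1/1
(1,2)Q 3/3
(1,3)Q 2/2
(1,5)P — no occupied neighbors
(2,2)Q 3/3
(2,3)Q 3/3
(2,4)Q 2/2
(3,1)Q 1/1
(3,2)Q 2/2
(3,4)Q 3/3
(3,5)Q 2/2
(4,4)Q 3/3
(4,5)Q 3/3
(5,2)P 1/1
(5,3)P 1/2
(5,4)Q 3/4
(5,5)Q 2/2
(6,4)Q 1/1
The smallest same-type fraction is 1/2 at (5,3), which reduces to 1/2. Any threshold above that leaves this particle unsatisfied.

1/2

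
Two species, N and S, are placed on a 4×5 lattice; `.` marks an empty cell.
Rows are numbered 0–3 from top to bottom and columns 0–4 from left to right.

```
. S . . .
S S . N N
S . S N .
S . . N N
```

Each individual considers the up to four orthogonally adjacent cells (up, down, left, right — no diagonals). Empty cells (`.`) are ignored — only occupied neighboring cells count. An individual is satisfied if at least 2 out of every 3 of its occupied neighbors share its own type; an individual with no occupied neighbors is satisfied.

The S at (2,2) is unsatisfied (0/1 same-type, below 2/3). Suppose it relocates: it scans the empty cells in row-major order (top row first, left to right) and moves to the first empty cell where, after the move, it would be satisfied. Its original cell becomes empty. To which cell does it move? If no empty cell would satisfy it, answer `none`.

Vacating (2,2). Empty cells in order:
  (0,0): 2/2 same-type → satisfied — stop here.

(0,0)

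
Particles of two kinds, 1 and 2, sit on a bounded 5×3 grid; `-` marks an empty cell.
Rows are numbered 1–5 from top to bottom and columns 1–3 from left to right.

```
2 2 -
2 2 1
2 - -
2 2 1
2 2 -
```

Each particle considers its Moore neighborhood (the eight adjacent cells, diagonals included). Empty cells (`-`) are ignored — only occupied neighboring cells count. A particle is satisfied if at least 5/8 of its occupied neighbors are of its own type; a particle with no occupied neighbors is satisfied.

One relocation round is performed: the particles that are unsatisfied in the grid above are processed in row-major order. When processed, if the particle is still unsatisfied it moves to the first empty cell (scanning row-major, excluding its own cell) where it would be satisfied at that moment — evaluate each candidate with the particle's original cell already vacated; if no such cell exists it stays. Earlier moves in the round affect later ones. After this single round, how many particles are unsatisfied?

Initially unsatisfied (in order): (2,3), (4,3).
  (2,3): no empty cell satisfies it; stays.
  (4,3): no empty cell satisfies it; stays.
Resulting grid:
2 2 -
2 2 1
2 - -
2 2 1
2 2 -
Unsatisfied now: (2,3), (4,3).

2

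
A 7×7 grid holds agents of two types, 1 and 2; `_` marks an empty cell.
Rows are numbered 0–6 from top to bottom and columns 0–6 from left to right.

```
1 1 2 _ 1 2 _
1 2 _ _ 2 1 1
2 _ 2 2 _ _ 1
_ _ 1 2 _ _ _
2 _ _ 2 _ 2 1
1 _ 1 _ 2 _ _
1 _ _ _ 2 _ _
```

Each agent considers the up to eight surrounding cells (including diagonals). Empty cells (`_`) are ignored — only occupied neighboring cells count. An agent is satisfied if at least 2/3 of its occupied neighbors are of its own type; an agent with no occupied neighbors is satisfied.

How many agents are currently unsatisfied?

Row 0: (0,0)1 2/3 ok · (0,1)1 2/4 unhappy · (0,2)2 1/2 unhappy · (0,4)1 1/3 unhappy · (0,5)2 1/4 unhappy
Row 1: (1,0)1 2/4 unhappy · (1,1)2 3/6 unhappy · (1,4)2 2/4 unhappy · (1,5)1 3/5 unhappy · (1,6)1 2/3 ok
Row 2: (2,0)2 1/2 unhappy · (2,2)2 3/4 ok · (2,3)2 3/4 ok · (2,6)1 2/2 ok
Row 3: (3,2)1 0/4 unhappy · (3,3)2 3/4 ok
Row 4: (4,0)2 0/1 unhappy · (4,3)2 2/4 unhappy · (4,5)2 1/2 unhappy · (4,6)1 0/1 unhappy
Row 5: (5,0)1 1/2 unhappy · (5,2)1 0/1 unhappy · (5,4)2 3/3 ok
Row 6: (6,0)1 1/1 ok · (6,4)2 1/1 ok
Unsatisfied: (0,1), (0,2), (0,4), (0,5), (1,0), (1,1), (1,4), (1,5), (2,0), (3,2), (4,0), (4,3), (4,5), (4,6), (5,0), (5,2) — 16 in total.

16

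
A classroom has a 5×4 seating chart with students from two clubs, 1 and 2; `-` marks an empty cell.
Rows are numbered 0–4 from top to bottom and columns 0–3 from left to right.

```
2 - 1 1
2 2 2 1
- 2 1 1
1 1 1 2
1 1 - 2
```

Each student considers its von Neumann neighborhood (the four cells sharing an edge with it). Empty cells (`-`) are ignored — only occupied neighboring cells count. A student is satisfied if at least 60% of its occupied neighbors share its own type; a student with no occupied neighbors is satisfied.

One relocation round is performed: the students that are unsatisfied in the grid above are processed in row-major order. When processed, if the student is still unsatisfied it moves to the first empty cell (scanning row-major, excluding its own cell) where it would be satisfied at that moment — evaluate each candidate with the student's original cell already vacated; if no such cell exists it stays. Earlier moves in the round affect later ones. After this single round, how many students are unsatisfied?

2

Initially unsatisfied (in order): (0,2), (1,2), (2,1), (2,2), (3,3).
  (0,2) → (4,2).
  (1,2) → (0,1).
  (2,1): no empty cell satisfies it; stays.
  (2,2): now satisfied by earlier moves; stays.
  (3,3) → (2,0).
Resulting grid:
2 2 - 1
2 2 - 1
2 2 1 1
1 1 1 -
1 1 1 2
Unsatisfied now: (2,1), (4,3).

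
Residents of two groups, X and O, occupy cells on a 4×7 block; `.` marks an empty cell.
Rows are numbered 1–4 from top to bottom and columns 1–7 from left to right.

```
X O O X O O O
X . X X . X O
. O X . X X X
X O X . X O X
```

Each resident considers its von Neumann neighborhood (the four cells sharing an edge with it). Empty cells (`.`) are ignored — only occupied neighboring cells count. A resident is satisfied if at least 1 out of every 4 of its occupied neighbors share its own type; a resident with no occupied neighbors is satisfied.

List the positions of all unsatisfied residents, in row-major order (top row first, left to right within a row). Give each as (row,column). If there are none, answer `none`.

Row 1: (1,1)X 1/2 ✓ · (1,2)O 1/2 ✓ · (1,3)O 1/3 ✓ · (1,4)X 1/3 ✓ · (1,5)O 1/2 ✓ · (1,6)O 2/3 ✓ · (1,7)O 2/2 ✓
Row 2: (2,1)X 1/1 ✓ · (2,3)X 2/3 ✓ · (2,4)X 2/2 ✓ · (2,6)X 1/3 ✓ · (2,7)O 1/3 ✓
Row 3: (3,2)O 1/2 ✓ · (3,3)X 2/3 ✓ · (3,5)X 2/2 ✓ · (3,6)X 3/4 ✓ · (3,7)X 2/3 ✓
Row 4: (4,1)X 0/1 ✗ · (4,2)O 1/3 ✓ · (4,3)X 1/2 ✓ · (4,5)X 1/2 ✓ · (4,6)O 0/3 ✗ · (4,7)X 1/2 ✓

(4,1), (4,6)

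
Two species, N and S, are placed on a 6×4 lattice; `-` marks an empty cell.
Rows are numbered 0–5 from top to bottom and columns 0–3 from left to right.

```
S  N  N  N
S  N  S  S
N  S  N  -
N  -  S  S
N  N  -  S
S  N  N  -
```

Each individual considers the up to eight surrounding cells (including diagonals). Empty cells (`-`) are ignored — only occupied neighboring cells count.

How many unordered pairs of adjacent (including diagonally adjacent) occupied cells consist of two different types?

Scan each occupied cell's neighbors to the right and below (and the two forward diagonals) so each pair is counted once.
From row 0: 8 unlike of 13 pairs (running 8/13).
From row 1: 6 unlike of 11 pairs (running 14/24).
From row 2: 5 unlike of 7 pairs (running 19/31).
From row 3: 1 unlike of 6 pairs (running 20/37).
From row 4: 3 unlike of 7 pairs (running 23/44).
From row 5: 1 unlike of 2 pairs (running 24/46).
Total adjacent occupied pairs: 46; unlike-type pairs: 24.

24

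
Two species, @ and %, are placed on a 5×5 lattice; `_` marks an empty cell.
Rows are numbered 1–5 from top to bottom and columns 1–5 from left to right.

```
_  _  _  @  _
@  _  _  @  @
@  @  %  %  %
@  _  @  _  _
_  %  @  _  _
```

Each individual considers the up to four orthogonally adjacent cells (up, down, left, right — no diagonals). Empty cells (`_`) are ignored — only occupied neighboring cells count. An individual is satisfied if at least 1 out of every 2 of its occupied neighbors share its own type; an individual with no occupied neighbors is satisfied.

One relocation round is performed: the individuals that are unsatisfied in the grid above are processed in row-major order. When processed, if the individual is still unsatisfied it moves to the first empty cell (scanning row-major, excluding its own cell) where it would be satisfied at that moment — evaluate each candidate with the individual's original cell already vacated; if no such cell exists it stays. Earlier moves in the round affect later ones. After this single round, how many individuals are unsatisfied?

0

Initially unsatisfied (in order): (3,3), (5,2).
  (3,3) → (1,2).
  (5,2) → (1,1).
Resulting grid:
% % _ @ _
@ _ _ @ @
@ @ _ % %
@ _ @ _ _
_ _ @ _ _
All satisfied now.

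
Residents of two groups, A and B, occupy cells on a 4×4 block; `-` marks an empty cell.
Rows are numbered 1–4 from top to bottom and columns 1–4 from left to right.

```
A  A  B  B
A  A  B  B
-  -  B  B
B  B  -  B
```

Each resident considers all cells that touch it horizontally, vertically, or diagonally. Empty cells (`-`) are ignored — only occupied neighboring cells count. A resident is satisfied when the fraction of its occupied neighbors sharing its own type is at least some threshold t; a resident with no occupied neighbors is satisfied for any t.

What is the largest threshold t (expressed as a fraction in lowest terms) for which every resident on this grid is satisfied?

(1,1)A 3/3
(1,2)A 3/5
(1,3)B 3/5
(1,4)B 3/3
(2,1)A 3/3
(2,2)A 3/6
(2,3)B 5/7
(2,4)B 5/5
(3,3)B 5/6
(3,4)B 4/4
(4,1)B 1/1
(4,2)B 2/2
(4,4)B 2/2
The smallest same-type fraction is 3/6 at (2,2), which reduces to 1/2. Any threshold above that leaves this resident unsatisfied.

1/2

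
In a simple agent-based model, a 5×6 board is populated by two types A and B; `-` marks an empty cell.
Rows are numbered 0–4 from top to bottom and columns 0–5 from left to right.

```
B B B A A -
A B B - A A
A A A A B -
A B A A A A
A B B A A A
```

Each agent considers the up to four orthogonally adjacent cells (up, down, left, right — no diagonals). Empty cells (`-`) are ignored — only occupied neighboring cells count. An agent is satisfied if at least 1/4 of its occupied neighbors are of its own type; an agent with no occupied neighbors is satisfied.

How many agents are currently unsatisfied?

1

Row 0: (0,0)B 1/2 satisfied · (0,1)B 3/3 satisfied · (0,2)B 2/3 satisfied · (0,3)A 1/2 satisfied · (0,4)A 2/2 satisfied
Row 1: (1,0)A 1/3 satisfied · (1,1)B 2/4 satisfied · (1,2)B 2/3 satisfied · (1,4)A 2/3 satisfied · (1,5)A 1/1 satisfied
Row 2: (2,0)A 3/3 satisfied · (2,1)A 2/4 satisfied · (2,2)A 3/4 satisfied · (2,3)A 2/3 satisfied · (2,4)B 0/3 not
Row 3: (3,0)A 2/3 satisfied · (3,1)B 1/4 satisfied · (3,2)A 2/4 satisfied · (3,3)A 4/4 satisfied · (3,4)A 3/4 satisfied · (3,5)A 2/2 satisfied
Row 4: (4,0)A 1/2 satisfied · (4,1)B 2/3 satisfied · (4,2)B 1/3 satisfied · (4,3)A 2/3 satisfied · (4,4)A 3/3 satisfied · (4,5)A 2/2 satisfied
Unsatisfied: (2,4) — 1 in total.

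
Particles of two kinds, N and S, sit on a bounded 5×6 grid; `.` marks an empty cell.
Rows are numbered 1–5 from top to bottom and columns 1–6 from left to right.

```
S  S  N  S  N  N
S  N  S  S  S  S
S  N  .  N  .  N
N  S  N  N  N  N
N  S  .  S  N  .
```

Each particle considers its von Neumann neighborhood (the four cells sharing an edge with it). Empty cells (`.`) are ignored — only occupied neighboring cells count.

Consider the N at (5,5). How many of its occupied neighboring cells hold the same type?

Occupied neighbors of (5,5): (4,5)=N, (5,4)=S.
Same type (N): 1 of 2.

1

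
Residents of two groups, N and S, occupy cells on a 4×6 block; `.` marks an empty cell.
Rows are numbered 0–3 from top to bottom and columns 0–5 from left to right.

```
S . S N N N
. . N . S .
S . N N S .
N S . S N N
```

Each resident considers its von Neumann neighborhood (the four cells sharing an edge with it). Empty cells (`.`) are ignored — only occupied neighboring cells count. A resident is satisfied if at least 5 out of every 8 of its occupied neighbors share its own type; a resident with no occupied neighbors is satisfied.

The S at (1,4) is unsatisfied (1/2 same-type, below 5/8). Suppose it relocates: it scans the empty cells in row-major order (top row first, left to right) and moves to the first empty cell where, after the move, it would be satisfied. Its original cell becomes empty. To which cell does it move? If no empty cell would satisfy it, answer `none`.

Vacating (1,4). Empty cells in order:
  (0,1): 2/2 same-type → satisfied — stop here.

(0,1)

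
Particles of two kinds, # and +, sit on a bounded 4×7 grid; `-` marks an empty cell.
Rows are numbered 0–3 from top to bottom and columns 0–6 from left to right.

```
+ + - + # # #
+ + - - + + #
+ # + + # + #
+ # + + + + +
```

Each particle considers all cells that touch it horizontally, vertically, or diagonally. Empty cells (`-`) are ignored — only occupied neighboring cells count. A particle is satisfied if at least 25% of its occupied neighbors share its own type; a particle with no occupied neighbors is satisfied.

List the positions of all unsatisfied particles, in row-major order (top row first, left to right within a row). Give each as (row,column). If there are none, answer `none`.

(0,0)+ 3/3 ✓
(0,1)+ 3/3 ✓
(0,3)+ 1/2 ✓
(0,4)# 1/4 ✓
(0,5)# 3/5 ✓
(0,6)# 2/3 ✓
(1,0)+ 4/5 ✓
(1,1)+ 5/6 ✓
(1,4)+ 4/7 ✓
(1,5)+ 2/8 ✓
(1,6)# 3/5 ✓
(2,0)+ 3/5 ✓
(2,1)# 1/7 ✗
(2,2)+ 4/6 ✓
(2,3)+ 5/6 ✓
(2,4)# 0/7 ✗
(2,5)+ 5/8 ✓
(2,6)# 1/5 ✗
(3,0)+ 1/3 ✓
(3,1)# 1/5 ✗
(3,2)+ 3/5 ✓
(3,3)+ 4/5 ✓
(3,4)+ 4/5 ✓
(3,5)+ 3/5 ✓
(3,6)+ 2/3 ✓

(2,1), (2,4), (2,6), (3,1)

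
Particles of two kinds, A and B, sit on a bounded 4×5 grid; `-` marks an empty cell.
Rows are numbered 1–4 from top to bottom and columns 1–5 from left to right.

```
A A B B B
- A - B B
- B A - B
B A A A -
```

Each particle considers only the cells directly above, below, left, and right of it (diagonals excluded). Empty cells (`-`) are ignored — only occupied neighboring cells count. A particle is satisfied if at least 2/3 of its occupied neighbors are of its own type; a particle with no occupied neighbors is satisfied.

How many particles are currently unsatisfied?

6

Row 1: (1,1)A 1/1 ok · (1,2)A 2/3 ok · (1,3)B 1/2 unhappy · (1,4)B 3/3 ok · (1,5)B 2/2 ok
Row 2: (2,2)A 1/2 unhappy · (2,4)B 2/2 ok · (2,5)B 3/3 ok
Row 3: (3,2)B 0/3 unhappy · (3,3)A 1/2 unhappy · (3,5)B 1/1 ok
Row 4: (4,1)B 0/1 unhappy · (4,2)A 1/3 unhappy · (4,3)A 3/3 ok · (4,4)A 1/1 ok
Unsatisfied: (1,3), (2,2), (3,2), (3,3), (4,1), (4,2) — 6 in total.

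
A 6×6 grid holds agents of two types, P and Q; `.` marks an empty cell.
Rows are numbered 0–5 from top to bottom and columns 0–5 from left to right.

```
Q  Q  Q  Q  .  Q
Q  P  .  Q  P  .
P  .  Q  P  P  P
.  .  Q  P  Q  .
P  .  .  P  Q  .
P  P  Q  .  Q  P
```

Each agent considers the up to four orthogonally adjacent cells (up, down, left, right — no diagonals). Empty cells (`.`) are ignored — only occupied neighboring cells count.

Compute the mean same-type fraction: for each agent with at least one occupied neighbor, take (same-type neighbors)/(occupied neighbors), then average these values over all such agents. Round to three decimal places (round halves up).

Row 0: (0,0)Q 2/2 · (0,1)Q 2/3 · (0,2)Q 2/2 · (0,3)Q 2/2 · (0,5)Q — no occupied neighbors
Row 1: (1,0)Q 1/3 · (1,1)P 0/2 · (1,3)Q 1/3 · (1,4)P 1/2
Row 2: (2,0)P 0/1 · (2,2)Q 1/2 · (2,3)P 2/4 · (2,4)P 3/4 · (2,5)P 1/1
Row 3: (3,2)Q 1/2 · (3,3)P 2/4 · (3,4)Q 1/3
Row 4: (4,0)P 1/1 · (4,3)P 1/2 · (4,4)Q 2/3
Row 5: (5,0)P 2/2 · (5,1)P 1/2 · (5,2)Q 0/1 · (5,4)Q 1/2 · (5,5)P 0/1
Sum over 24 agents: 2/2 + 2/3 + 2/2 + 2/2 + 1/3 + 0/2 + 1/3 + 1/2 + 0/1 + 1/2 + 2/4 + 3/4 + 1/1 + 1/2 + 2/4 + 1/3 + 1/1 + 1/2 + 2/3 + 2/2 + 1/2 + 0/1 + 1/2 + 0/1 = 157/12; mean = 157/12 ÷ 24 = 157/288 = 0.545138… → 0.545.

0.545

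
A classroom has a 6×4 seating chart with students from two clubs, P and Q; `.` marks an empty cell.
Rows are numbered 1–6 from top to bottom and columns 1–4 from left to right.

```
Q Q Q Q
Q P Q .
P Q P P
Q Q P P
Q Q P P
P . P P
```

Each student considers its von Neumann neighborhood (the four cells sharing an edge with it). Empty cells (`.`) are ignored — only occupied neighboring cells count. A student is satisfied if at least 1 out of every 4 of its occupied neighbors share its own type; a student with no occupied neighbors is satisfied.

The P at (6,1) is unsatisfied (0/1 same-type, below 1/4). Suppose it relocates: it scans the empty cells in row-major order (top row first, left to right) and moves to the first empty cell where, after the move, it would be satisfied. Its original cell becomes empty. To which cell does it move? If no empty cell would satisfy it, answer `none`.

Vacating (6,1). Empty cells in order:
  (2,4): 1/3 same-type → satisfied — stop here.

(2,4)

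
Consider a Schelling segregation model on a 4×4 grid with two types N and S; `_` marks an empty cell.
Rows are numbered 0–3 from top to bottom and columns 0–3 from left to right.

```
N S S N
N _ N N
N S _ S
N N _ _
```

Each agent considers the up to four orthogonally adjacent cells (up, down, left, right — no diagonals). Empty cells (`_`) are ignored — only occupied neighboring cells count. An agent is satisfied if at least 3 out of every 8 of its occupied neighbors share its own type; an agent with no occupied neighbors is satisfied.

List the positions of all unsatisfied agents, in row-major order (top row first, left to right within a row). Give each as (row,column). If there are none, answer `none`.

Row 0: (0,0)N 1/2 ✓ · (0,1)S 1/2 ✓ · (0,2)S 1/3 ✗ · (0,3)N 1/2 ✓
Row 1: (1,0)N 2/2 ✓ · (1,2)N 1/2 ✓ · (1,3)N 2/3 ✓
Row 2: (2,0)N 2/3 ✓ · (2,1)S 0/2 ✗ · (2,3)S 0/1 ✗
Row 3: (3,0)N 2/2 ✓ · (3,1)N 1/2 ✓

(0,2), (2,1), (2,3)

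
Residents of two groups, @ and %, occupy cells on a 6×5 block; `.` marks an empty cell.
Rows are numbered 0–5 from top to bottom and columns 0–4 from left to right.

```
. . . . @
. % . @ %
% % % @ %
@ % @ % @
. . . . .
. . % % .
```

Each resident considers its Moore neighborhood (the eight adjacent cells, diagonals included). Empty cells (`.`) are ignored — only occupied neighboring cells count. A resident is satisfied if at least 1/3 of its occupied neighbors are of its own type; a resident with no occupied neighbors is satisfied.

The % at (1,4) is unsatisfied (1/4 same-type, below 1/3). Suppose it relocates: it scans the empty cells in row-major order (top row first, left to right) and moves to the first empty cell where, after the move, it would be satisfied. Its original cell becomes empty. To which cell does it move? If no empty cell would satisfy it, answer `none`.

(0,0)

Vacating (1,4). Empty cells in order:
  (0,0): 1/1 same-type → satisfied — stop here.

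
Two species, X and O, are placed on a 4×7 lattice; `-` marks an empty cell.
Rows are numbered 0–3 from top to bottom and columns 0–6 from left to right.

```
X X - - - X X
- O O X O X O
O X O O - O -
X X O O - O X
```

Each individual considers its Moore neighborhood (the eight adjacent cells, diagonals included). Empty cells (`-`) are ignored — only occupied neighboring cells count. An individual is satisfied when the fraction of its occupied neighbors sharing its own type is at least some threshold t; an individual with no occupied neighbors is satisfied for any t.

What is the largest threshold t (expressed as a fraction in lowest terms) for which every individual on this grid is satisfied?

(0,0)X 1/2
(0,1)X 1/3
(0,5)X 2/4
(0,6)X 2/3
(1,1)O 3/6
(1,2)O 3/6
(1,3)X 0/4
(1,4)O 2/5
(1,5)X 2/5
(1,6)O 1/4
(2,0)O 1/4
(2,1)X 2/7
(2,2)O 5/8
(2,3)O 5/6
(2,5)O 3/5
(3,0)X 2/3
(3,1)X 2/5
(3,2)O 3/5
(3,3)O 3/3
(3,5)O 1/2
(3,6)X 0/2
The smallest same-type fraction is 0/4 at (1,3), which reduces to 0/1. Any threshold above that leaves this individual unsatisfied.

0/1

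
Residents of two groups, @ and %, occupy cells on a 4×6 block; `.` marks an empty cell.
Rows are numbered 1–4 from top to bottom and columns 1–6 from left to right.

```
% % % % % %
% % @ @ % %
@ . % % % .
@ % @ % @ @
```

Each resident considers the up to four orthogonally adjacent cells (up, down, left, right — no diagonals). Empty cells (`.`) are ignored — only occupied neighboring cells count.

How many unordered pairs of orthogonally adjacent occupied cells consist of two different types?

13

Scan each occupied cell's neighbors to the right and below so each pair is counted once.
From row 1: 2 unlike of 11 pairs (running 2/11).
From row 2: 5 unlike of 9 pairs (running 7/20).
From row 3: 2 unlike of 6 pairs (running 9/26).
From row 4: 4 unlike of 5 pairs (running 13/31).
Total adjacent occupied pairs: 31; unlike-type pairs: 13.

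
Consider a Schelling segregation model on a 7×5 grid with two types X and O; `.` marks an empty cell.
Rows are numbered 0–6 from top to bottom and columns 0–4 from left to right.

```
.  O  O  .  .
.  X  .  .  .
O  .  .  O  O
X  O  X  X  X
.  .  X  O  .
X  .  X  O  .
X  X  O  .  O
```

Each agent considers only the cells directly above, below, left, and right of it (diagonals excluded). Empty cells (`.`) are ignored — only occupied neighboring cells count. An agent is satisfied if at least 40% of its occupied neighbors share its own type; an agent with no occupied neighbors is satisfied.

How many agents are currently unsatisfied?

Row 0: (0,1)O 1/2 satisfied · (0,2)O 1/1 satisfied
Row 1: (1,1)X 0/1 not
Row 2: (2,0)O 0/1 not · (2,3)O 1/2 satisfied · (2,4)O 1/2 satisfied
Row 3: (3,0)X 0/2 not · (3,1)O 0/2 not · (3,2)X 2/3 satisfied · (3,3)X 2/4 satisfied · (3,4)X 1/2 satisfied
Row 4: (4,2)X 2/3 satisfied · (4,3)O 1/3 not
Row 5: (5,0)X 1/1 satisfied · (5,2)X 1/3 not · (5,3)O 1/2 satisfied
Row 6: (6,0)X 2/2 satisfied · (6,1)X 1/2 satisfied · (6,2)O 0/2 not · (6,4)O 0/0 satisfied
Unsatisfied: (1,1), (2,0), (3,0), (3,1), (4,3), (5,2), (6,2) — 7 in total.

7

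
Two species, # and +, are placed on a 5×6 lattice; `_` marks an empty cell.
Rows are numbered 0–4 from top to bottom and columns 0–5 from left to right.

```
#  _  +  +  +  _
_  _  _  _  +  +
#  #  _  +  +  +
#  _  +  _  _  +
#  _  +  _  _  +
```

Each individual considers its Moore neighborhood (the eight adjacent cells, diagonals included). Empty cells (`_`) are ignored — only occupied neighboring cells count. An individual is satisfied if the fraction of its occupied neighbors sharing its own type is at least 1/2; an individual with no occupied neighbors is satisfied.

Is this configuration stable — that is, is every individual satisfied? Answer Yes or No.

Yes

Row 0: (0,0)# 0/0 ok · (0,2)+ 1/1 ok · (0,3)+ 3/3 ok · (0,4)+ 3/3 ok
Row 1: (1,4)+ 6/6 ok · (1,5)+ 4/4 ok
Row 2: (2,0)# 2/2 ok · (2,1)# 2/3 ok · (2,3)+ 3/3 ok · (2,4)+ 5/5 ok · (2,5)+ 4/4 ok
Row 3: (3,0)# 3/3 ok · (3,2)+ 2/3 ok · (3,5)+ 3/3 ok
Row 4: (4,0)# 1/1 ok · (4,2)+ 1/1 ok · (4,5)+ 1/1 ok
All meet the threshold, so the configuration is stable.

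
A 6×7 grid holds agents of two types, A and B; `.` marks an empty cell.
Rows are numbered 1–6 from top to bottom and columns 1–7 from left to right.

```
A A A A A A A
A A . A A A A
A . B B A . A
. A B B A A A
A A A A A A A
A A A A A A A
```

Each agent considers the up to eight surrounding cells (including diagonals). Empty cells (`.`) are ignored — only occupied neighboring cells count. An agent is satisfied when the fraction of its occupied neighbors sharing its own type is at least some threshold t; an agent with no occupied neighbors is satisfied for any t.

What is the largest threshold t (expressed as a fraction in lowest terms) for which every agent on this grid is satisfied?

(1,1)A 3/3
(1,2)A 4/4
(1,3)A 4/4
(1,4)A 4/4
(1,5)A 5/5
(1,6)A 5/5
(1,7)A 3/3
(2,1)A 4/4
(2,2)A 5/6
(2,4)A 5/7
(2,5)A 6/7
(2,6)A 7/7
(2,7)A 4/4
(3,1)A 3/3
(3,3)B 3/6
(3,4)B 3/7
(3,5)A 5/7
(3,7)A 4/4
(4,2)A 4/6
(4,3)B 3/7
(4,4)B 3/8
(4,5)A 5/7
(4,6)A 7/7
(4,7)A 4/4
(5,1)A 4/4
(5,2)A 6/7
(5,3)A 6/8
(5,4)A 6/8
(5,5)A 7/8
(5,6)A 8/8
(5,7)A 5/5
(6,1)A 3/3
(6,2)A 5/5
(6,3)A 5/5
(6,4)A 5/5
(6,5)A 5/5
(6,6)A 5/5
(6,7)A 3/3
The smallest same-type fraction is 3/8 at (4,4), which reduces to 3/8. Any threshold above that leaves this agent unsatisfied.

3/8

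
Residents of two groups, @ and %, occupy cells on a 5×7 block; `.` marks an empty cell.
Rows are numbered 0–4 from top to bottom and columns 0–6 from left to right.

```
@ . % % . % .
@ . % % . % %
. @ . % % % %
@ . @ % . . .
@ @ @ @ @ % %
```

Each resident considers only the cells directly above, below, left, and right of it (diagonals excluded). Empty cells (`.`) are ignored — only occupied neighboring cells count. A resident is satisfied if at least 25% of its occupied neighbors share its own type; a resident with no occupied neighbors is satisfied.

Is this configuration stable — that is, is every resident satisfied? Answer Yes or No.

(0,0)@ 1/1 ✓
(0,2)% 2/2 ✓
(0,3)% 2/2 ✓
(0,5)% 1/1 ✓
(1,0)@ 1/1 ✓
(1,2)% 2/2 ✓
(1,3)% 3/3 ✓
(1,5)% 3/3 ✓
(1,6)% 2/2 ✓
(2,1)@ 0/0 ✓
(2,3)% 3/3 ✓
(2,4)% 2/2 ✓
(2,5)% 3/3 ✓
(2,6)% 2/2 ✓
(3,0)@ 1/1 ✓
(3,2)@ 1/2 ✓
(3,3)% 1/3 ✓
(4,0)@ 2/2 ✓
(4,1)@ 2/2 ✓
(4,2)@ 3/3 ✓
(4,3)@ 2/3 ✓
(4,4)@ 1/2 ✓
(4,5)% 1/2 ✓
(4,6)% 1/1 ✓
All meet the threshold, so the configuration is stable.

Yes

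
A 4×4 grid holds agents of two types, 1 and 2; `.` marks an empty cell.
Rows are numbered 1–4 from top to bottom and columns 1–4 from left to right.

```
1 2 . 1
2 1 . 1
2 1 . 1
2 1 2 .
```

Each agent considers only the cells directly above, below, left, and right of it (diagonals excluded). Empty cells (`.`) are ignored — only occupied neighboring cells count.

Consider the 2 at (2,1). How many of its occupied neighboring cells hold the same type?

Occupied neighbors of (2,1): (1,1)=1, (3,1)=2, (2,2)=1.
Same type (2): 1 of 3.

1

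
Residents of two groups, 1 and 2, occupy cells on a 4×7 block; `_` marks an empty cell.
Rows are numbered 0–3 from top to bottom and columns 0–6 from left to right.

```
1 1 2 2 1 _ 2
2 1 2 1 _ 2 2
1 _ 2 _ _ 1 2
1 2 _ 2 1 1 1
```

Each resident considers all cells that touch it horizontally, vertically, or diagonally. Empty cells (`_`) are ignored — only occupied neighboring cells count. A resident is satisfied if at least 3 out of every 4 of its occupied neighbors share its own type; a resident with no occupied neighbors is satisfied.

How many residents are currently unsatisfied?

Row 0: (0,0)1 2/3 not · (0,1)1 2/5 not · (0,2)2 2/5 not · (0,3)2 2/4 not · (0,4)1 1/3 not · (0,6)2 2/2 satisfied
Row 1: (1,0)2 0/4 not · (1,1)1 3/7 not · (1,2)2 3/6 not · (1,3)1 1/5 not · (1,5)2 3/5 not · (1,6)2 3/4 satisfied
Row 2: (2,0)1 2/4 not · (2,2)2 3/5 not · (2,5)1 3/6 not · (2,6)2 2/5 not
Row 3: (3,0)1 1/2 not · (3,1)2 1/3 not · (3,3)2 1/2 not · (3,4)1 2/3 not · (3,5)1 3/4 satisfied · (3,6)1 2/3 not
Unsatisfied: (0,0), (0,1), (0,2), (0,3), (0,4), (1,0), (1,1), (1,2), (1,3), (1,5), (2,0), (2,2), (2,5), (2,6), (3,0), (3,1), (3,3), (3,4), (3,6) — 19 in total.

19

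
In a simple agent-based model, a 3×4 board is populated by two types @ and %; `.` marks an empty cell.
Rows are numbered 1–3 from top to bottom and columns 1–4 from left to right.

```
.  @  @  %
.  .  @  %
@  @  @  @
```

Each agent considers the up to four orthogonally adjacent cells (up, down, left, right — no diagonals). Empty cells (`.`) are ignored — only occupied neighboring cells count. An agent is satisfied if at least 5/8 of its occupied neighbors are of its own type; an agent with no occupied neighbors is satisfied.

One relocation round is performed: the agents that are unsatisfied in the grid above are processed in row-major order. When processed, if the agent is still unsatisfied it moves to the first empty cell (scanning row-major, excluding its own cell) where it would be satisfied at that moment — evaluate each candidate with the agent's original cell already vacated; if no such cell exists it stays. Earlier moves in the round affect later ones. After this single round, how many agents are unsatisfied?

Initially unsatisfied (in order): (1,4), (2,4), (3,4).
  (1,4): no empty cell satisfies it; stays.
  (2,4): no empty cell satisfies it; stays.
  (3,4) → (1,1).
Resulting grid:
@ @ @ %
. . @ %
@ @ @ .
Unsatisfied now: (1,4), (2,4).

2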